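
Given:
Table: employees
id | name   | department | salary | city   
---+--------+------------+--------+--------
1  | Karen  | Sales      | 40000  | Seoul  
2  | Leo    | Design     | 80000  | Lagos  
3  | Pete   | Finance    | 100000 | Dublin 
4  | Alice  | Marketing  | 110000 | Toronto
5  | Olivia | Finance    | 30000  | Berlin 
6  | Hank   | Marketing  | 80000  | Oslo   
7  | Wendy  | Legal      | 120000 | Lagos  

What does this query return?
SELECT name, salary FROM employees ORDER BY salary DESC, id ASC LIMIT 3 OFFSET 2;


Sort by salary DESC (id ASC tiebreak), then skip 2 and take 3
Rows 3 through 5

3 rows:
Pete, 100000
Leo, 80000
Hank, 80000


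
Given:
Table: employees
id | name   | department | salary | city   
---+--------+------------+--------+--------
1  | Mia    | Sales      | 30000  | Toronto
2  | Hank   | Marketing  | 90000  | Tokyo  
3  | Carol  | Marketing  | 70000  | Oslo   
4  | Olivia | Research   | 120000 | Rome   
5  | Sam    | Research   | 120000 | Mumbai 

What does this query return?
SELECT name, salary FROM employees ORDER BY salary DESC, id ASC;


Sorting by salary DESC, then id ASC for ties

5 rows:
Olivia, 120000
Sam, 120000
Hank, 90000
Carol, 70000
Mia, 30000


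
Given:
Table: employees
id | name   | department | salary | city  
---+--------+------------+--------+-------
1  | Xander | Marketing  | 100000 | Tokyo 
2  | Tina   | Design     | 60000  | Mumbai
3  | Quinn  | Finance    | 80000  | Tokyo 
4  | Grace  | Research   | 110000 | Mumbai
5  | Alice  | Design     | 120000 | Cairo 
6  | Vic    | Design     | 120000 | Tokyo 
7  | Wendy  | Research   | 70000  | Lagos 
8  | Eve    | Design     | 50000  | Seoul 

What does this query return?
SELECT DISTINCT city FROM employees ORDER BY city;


All 'city' values (row order): Tokyo, Mumbai, Tokyo, Mumbai, Cairo, Tokyo, Lagos, Seoul
Removing duplicates leaves 5 unique value(s).

5 values:
Cairo
Lagos
Mumbai
Seoul
Tokyo


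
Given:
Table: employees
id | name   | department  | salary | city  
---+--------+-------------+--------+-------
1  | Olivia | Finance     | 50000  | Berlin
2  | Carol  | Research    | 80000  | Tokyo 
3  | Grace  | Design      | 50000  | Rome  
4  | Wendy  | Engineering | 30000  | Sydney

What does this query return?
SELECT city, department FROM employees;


Projecting columns: city, department

4 rows:
Berlin, Finance
Tokyo, Research
Rome, Design
Sydney, Engineering


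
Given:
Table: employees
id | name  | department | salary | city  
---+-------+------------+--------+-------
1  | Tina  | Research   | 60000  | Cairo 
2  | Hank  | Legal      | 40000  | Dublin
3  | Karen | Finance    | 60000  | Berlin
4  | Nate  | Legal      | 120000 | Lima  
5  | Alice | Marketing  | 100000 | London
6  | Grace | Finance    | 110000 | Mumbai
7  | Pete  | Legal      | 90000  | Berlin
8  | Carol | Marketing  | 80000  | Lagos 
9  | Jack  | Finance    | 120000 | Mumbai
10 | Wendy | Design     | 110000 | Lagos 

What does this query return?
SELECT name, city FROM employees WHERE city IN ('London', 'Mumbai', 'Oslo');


Filtering: city IN ('London', 'Mumbai', 'Oslo')
Matching: 3 rows

3 rows:
Alice, London
Grace, Mumbai
Jack, Mumbai


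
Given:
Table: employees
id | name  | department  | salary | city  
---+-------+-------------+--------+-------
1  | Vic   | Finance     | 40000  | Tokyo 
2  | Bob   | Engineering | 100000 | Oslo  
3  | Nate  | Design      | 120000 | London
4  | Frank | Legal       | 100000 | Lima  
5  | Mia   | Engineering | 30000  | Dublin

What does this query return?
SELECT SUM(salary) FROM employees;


SUM(salary) = 40000 + 100000 + 120000 + 100000 + 30000 = 390000

390000


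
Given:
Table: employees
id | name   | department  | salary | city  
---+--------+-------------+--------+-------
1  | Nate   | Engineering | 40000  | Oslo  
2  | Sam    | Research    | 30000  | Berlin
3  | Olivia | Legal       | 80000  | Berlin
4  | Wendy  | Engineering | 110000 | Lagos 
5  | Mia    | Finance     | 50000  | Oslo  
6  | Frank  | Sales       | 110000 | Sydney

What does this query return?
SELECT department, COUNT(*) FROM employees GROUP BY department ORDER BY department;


Assigning each row to its department group:
  Nate -> Engineering
  Sam -> Research
  Olivia -> Legal
  Wendy -> Engineering
  Mia -> Finance
  Frank -> Sales


5 groups:
Engineering, 2
Finance, 1
Legal, 1
Research, 1
Sales, 1


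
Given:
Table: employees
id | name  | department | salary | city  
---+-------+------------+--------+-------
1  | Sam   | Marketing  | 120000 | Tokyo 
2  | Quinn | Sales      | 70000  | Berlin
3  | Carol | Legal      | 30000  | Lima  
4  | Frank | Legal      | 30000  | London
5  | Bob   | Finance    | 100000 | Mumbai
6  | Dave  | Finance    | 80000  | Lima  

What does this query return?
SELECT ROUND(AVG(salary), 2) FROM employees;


SUM(salary) = 430000
COUNT = 6
ROUND(AVG, 2) = ROUND(430000 / 6, 2) = 71666.67

71666.67


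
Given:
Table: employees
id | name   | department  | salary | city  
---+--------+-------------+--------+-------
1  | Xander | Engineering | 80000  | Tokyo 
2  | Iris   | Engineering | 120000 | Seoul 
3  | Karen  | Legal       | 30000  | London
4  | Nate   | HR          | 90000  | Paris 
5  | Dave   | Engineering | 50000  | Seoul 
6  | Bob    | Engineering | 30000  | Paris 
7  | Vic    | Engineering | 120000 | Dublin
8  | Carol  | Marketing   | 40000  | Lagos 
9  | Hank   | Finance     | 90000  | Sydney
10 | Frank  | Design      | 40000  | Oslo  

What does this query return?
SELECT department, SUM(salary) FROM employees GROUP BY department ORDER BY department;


Summing salary within each department:
  Design: 40000 = 40000
  Engineering: 80000 + 120000 + 50000 + 30000 + 120000 = 400000
  Finance: 90000 = 90000
  HR: 90000 = 90000
  Legal: 30000 = 30000
  Marketing: 40000 = 40000


6 groups:
Design, 40000
Engineering, 400000
Finance, 90000
HR, 90000
Legal, 30000
Marketing, 40000


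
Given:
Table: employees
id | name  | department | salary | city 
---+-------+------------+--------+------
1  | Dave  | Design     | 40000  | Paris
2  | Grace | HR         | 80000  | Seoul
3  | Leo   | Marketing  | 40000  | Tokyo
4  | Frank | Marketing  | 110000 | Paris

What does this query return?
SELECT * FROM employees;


SELECT * returns all 4 rows with all columns

4 rows:
1, Dave, Design, 40000, Paris
2, Grace, HR, 80000, Seoul
3, Leo, Marketing, 40000, Tokyo
4, Frank, Marketing, 110000, Paris


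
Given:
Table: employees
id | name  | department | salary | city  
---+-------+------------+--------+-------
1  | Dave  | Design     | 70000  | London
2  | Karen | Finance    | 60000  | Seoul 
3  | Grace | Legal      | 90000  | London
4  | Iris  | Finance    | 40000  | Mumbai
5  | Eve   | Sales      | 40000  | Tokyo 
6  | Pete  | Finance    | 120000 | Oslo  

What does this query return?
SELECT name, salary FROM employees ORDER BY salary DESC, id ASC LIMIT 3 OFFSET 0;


Sort by salary DESC (id ASC tiebreak), then skip 0 and take 3
Rows 1 through 3

3 rows:
Pete, 120000
Grace, 90000
Dave, 70000


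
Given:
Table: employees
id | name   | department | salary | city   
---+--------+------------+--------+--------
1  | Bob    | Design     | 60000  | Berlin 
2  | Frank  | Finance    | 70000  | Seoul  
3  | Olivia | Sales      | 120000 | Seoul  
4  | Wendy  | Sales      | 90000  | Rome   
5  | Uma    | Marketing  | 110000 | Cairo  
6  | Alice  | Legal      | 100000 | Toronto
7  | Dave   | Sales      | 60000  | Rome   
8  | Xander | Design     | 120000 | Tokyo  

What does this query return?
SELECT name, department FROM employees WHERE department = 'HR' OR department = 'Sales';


Filtering: department = 'HR' OR 'Sales'
Matching: 3 rows

3 rows:
Olivia, Sales
Wendy, Sales
Dave, Sales


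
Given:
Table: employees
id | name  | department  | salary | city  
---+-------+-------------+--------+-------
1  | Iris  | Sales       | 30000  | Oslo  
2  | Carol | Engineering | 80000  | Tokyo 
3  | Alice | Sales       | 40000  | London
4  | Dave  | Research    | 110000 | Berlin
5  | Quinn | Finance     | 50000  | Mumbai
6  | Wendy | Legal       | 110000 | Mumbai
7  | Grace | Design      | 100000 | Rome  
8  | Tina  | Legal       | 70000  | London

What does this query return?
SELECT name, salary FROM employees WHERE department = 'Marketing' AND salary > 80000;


Filtering: department = 'Marketing' AND salary > 80000
Matching: 0 rows

Empty result set (0 rows)


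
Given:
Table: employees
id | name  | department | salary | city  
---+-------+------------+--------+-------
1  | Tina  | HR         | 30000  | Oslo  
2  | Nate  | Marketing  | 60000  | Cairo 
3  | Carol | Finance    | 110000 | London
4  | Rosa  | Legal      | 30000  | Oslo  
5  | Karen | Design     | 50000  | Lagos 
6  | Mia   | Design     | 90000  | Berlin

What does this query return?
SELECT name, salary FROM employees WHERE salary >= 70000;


Filtering: salary >= 70000
Matching: 2 rows

2 rows:
Carol, 110000
Mia, 90000


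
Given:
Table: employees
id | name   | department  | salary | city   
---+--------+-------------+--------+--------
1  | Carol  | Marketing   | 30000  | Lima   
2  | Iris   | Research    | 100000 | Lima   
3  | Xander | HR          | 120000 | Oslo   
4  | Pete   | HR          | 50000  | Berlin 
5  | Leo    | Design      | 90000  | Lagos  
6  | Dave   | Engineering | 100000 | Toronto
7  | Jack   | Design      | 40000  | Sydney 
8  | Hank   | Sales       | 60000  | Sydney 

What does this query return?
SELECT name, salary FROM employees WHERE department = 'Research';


Filtering: department = 'Research'
Matching rows: 1

1 rows:
Iris, 100000


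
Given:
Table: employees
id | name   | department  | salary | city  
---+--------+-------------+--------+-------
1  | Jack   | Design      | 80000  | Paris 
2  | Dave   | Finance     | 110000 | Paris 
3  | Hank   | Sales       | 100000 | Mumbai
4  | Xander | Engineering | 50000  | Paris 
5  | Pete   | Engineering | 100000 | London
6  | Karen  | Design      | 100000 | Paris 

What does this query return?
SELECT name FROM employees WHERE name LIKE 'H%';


LIKE 'H%' matches names starting with 'H'
Matching: 1

1 rows:
Hank


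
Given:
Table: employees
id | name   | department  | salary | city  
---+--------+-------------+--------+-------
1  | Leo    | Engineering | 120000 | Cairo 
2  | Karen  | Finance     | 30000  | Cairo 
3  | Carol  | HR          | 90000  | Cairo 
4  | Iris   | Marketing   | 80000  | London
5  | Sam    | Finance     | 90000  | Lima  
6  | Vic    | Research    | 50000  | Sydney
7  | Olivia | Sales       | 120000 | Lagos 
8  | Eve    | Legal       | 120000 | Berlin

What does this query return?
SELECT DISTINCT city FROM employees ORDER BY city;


All 'city' values (row order): Cairo, Cairo, Cairo, London, Lima, Sydney, Lagos, Berlin
Removing duplicates leaves 6 unique value(s).

6 values:
Berlin
Cairo
Lagos
Lima
London
Sydney


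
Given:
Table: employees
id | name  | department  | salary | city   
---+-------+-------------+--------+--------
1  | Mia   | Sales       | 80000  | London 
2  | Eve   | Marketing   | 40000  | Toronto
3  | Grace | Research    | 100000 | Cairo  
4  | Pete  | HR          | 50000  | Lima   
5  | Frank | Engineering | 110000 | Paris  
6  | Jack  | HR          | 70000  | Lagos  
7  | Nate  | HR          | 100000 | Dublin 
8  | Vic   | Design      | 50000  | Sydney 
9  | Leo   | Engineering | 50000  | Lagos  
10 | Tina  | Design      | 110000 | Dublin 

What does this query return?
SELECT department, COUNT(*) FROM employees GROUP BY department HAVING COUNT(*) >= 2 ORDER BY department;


Groups with count >= 2:
  Design: 2 -> PASS
  Engineering: 2 -> PASS
  HR: 3 -> PASS
  Marketing: 1 -> filtered out
  Research: 1 -> filtered out
  Sales: 1 -> filtered out


3 groups:
Design, 2
Engineering, 2
HR, 3


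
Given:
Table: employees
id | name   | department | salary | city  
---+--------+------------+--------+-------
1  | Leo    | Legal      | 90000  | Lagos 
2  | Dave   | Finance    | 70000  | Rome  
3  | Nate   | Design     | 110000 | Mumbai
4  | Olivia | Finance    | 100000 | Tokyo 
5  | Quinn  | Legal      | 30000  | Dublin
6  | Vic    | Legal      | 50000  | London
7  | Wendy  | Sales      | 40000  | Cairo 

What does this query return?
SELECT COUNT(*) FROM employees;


COUNT(*) counts all rows

7


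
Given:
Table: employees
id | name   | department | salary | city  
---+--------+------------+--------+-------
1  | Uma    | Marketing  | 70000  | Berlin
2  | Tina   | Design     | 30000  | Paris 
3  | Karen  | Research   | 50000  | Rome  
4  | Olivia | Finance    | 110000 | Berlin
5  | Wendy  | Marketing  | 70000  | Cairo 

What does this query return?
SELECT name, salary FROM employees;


Projecting columns: name, salary

5 rows:
Uma, 70000
Tina, 30000
Karen, 50000
Olivia, 110000
Wendy, 70000


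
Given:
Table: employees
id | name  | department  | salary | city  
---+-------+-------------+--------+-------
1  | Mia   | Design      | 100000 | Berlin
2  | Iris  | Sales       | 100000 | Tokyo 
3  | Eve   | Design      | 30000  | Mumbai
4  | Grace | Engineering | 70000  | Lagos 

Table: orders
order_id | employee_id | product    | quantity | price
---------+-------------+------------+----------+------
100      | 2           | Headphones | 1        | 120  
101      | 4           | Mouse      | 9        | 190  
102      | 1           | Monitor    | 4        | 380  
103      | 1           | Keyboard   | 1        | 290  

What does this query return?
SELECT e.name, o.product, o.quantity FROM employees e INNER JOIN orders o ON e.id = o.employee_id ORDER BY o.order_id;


Joining employees.id = orders.employee_id:
  employee Iris (id=2) -> order Headphones
  employee Grace (id=4) -> order Mouse
  employee Mia (id=1) -> order Monitor
  employee Mia (id=1) -> order Keyboard


4 rows:
Iris, Headphones, 1
Grace, Mouse, 9
Mia, Monitor, 4
Mia, Keyboard, 1


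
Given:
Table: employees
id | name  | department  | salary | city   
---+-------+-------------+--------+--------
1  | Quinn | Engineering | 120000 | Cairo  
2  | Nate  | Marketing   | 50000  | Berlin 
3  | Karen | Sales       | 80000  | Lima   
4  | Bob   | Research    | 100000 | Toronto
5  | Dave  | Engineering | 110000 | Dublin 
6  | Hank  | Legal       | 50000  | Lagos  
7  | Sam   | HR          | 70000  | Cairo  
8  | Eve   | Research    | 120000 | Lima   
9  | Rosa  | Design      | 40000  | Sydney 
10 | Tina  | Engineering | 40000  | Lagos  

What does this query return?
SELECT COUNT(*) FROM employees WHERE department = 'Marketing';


Counting rows where department = 'Marketing'
  Nate -> MATCH


1


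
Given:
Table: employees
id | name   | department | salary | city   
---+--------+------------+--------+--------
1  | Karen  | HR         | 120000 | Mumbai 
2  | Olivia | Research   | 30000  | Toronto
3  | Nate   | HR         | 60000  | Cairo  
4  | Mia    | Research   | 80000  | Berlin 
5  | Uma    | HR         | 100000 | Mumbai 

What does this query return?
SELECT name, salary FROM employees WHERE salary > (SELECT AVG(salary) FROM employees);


Subquery: AVG(salary) = 78000.0
Filtering: salary > 78000.0
  Karen (120000) -> MATCH
  Mia (80000) -> MATCH
  Uma (100000) -> MATCH


3 rows:
Karen, 120000
Mia, 80000
Uma, 100000


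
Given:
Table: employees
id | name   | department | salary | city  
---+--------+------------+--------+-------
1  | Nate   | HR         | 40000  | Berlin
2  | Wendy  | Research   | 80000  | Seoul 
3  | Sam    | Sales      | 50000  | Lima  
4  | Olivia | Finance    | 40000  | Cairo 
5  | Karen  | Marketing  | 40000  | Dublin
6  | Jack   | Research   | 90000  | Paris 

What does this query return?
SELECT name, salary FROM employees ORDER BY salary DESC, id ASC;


Sorting by salary DESC, then id ASC for ties

6 rows:
Jack, 90000
Wendy, 80000
Sam, 50000
Nate, 40000
Olivia, 40000
Karen, 40000


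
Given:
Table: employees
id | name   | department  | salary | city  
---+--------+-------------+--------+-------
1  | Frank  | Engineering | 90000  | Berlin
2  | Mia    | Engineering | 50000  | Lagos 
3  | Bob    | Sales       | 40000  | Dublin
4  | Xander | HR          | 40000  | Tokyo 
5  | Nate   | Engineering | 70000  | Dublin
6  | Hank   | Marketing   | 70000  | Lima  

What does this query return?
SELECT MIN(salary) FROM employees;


Salaries: 90000, 50000, 40000, 40000, 70000, 70000
MIN = 40000

40000


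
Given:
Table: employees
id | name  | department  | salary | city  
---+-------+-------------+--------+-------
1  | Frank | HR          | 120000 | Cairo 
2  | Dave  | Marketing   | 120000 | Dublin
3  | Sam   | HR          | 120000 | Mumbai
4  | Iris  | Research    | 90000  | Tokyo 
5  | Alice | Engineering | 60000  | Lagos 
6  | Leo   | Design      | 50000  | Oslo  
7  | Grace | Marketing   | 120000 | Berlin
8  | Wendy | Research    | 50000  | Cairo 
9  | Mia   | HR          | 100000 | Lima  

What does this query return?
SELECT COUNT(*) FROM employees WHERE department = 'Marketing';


Counting rows where department = 'Marketing'
  Dave -> MATCH
  Grace -> MATCH


2


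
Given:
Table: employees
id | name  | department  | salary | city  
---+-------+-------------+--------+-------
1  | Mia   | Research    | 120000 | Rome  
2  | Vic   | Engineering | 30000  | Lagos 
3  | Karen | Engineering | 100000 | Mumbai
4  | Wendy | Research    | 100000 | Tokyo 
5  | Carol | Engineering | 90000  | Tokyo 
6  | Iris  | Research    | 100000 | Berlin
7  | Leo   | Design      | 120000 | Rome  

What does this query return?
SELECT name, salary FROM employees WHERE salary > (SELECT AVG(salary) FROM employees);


Subquery: AVG(salary) = 94285.71
Filtering: salary > 94285.71
  Mia (120000) -> MATCH
  Karen (100000) -> MATCH
  Wendy (100000) -> MATCH
  Iris (100000) -> MATCH
  Leo (120000) -> MATCH


5 rows:
Mia, 120000
Karen, 100000
Wendy, 100000
Iris, 100000
Leo, 120000


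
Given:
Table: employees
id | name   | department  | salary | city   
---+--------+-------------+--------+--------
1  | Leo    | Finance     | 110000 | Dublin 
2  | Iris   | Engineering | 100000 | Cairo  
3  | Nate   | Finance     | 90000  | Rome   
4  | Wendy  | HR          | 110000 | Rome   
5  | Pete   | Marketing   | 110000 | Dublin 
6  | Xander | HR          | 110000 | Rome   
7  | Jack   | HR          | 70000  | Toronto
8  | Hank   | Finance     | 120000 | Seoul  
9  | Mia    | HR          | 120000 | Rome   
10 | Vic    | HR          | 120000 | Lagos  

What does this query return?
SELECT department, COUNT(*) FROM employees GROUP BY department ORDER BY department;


Assigning each row to its department group:
  Leo -> Finance
  Iris -> Engineering
  Nate -> Finance
  Wendy -> HR
  Pete -> Marketing
  Xander -> HR
  Jack -> HR
  Hank -> Finance
  Mia -> HR
  Vic -> HR


4 groups:
Engineering, 1
Finance, 3
HR, 5
Marketing, 1


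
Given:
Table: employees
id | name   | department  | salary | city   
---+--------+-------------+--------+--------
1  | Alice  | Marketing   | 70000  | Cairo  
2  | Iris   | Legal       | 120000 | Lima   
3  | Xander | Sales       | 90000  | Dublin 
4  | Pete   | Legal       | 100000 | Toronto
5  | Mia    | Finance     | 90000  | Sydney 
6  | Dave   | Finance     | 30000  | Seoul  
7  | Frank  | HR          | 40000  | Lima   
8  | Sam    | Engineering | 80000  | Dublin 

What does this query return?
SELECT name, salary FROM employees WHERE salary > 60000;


Filtering: salary > 60000
Matching: 6 rows

6 rows:
Alice, 70000
Iris, 120000
Xander, 90000
Pete, 100000
Mia, 90000
Sam, 80000


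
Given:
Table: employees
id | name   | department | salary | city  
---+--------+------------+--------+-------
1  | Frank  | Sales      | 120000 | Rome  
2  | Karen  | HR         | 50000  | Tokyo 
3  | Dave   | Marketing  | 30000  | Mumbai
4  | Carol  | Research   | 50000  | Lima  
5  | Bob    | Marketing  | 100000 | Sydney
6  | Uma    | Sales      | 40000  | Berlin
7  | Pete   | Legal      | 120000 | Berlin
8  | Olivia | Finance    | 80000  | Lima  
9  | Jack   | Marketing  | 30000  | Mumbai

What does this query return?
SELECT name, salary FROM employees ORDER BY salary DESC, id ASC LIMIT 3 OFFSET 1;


Sort by salary DESC (id ASC tiebreak), then skip 1 and take 3
Rows 2 through 4

3 rows:
Pete, 120000
Bob, 100000
Olivia, 80000


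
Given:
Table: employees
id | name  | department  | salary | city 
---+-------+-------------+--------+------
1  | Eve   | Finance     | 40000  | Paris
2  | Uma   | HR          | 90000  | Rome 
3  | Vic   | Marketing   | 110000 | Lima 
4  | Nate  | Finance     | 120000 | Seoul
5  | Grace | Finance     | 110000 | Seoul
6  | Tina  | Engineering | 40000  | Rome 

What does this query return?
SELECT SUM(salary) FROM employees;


SUM(salary) = 40000 + 90000 + 110000 + 120000 + 110000 + 40000 = 510000

510000


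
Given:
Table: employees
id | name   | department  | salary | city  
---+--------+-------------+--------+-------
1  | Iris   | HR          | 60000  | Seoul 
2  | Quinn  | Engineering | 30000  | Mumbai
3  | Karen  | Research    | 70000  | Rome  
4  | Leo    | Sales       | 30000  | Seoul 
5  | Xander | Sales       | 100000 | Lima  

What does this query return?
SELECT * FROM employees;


SELECT * returns all 5 rows with all columns

5 rows:
1, Iris, HR, 60000, Seoul
2, Quinn, Engineering, 30000, Mumbai
3, Karen, Research, 70000, Rome
4, Leo, Sales, 30000, Seoul
5, Xander, Sales, 100000, Lima


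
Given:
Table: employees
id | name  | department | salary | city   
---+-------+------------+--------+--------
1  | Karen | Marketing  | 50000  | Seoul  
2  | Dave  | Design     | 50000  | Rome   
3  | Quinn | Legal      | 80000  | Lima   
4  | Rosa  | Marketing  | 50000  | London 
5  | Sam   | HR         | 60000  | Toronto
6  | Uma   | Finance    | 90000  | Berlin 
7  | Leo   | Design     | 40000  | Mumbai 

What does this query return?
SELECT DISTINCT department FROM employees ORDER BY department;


All 'department' values (row order): Marketing, Design, Legal, Marketing, HR, Finance, Design
Removing duplicates leaves 5 unique value(s).

5 values:
Design
Finance
HR
Legal
Marketing


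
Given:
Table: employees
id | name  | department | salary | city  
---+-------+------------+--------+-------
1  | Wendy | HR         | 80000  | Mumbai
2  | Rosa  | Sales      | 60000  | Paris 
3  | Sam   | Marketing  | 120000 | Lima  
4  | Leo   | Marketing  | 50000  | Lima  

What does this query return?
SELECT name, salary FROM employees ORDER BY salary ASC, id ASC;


Sorting by salary ASC, then id ASC for ties

4 rows:
Leo, 50000
Rosa, 60000
Wendy, 80000
Sam, 120000


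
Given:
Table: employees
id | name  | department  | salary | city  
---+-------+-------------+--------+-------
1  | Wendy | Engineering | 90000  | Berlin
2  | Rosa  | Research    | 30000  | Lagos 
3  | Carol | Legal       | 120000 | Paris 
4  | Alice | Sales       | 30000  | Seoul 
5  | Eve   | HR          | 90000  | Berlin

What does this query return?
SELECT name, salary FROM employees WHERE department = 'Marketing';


Filtering: department = 'Marketing'
Matching rows: 0

Empty result set (0 rows)


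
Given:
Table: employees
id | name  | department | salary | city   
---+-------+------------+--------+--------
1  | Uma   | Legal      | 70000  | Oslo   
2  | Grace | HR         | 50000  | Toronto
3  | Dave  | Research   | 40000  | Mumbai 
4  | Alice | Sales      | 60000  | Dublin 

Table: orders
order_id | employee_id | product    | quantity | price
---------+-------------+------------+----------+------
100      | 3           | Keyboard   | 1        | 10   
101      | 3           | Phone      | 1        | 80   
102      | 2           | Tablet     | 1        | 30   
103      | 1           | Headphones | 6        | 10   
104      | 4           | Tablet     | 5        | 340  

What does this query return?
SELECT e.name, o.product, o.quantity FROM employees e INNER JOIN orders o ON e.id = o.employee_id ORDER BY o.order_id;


Joining employees.id = orders.employee_id:
  employee Dave (id=3) -> order Keyboard
  employee Dave (id=3) -> order Phone
  employee Grace (id=2) -> order Tablet
  employee Uma (id=1) -> order Headphones
  employee Alice (id=4) -> order Tablet


5 rows:
Dave, Keyboard, 1
Dave, Phone, 1
Grace, Tablet, 1
Uma, Headphones, 6
Alice, Tablet, 5


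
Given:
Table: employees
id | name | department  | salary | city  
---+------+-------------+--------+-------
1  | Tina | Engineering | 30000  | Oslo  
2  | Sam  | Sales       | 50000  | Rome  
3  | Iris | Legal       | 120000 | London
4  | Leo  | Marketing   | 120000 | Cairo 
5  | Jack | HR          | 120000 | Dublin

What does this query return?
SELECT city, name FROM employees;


Projecting columns: city, name

5 rows:
Oslo, Tina
Rome, Sam
London, Iris
Cairo, Leo
Dublin, Jack


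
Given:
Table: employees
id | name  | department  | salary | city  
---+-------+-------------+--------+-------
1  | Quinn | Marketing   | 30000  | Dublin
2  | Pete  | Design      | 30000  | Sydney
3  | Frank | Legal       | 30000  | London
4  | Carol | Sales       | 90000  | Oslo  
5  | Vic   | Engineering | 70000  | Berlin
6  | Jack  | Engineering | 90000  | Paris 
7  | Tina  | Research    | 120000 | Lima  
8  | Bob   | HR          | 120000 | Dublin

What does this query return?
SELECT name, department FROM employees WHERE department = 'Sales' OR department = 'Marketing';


Filtering: department = 'Sales' OR 'Marketing'
Matching: 2 rows

2 rows:
Quinn, Marketing
Carol, Sales


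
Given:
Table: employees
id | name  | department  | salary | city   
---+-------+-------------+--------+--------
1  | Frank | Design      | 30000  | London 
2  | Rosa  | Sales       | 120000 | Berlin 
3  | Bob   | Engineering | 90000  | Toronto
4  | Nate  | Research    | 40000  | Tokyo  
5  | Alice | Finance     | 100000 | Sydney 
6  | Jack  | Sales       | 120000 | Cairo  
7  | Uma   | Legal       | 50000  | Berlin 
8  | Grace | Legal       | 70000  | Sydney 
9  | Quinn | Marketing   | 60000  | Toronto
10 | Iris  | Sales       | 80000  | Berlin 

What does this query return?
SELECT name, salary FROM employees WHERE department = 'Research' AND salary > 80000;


Filtering: department = 'Research' AND salary > 80000
Matching: 0 rows

Empty result set (0 rows)


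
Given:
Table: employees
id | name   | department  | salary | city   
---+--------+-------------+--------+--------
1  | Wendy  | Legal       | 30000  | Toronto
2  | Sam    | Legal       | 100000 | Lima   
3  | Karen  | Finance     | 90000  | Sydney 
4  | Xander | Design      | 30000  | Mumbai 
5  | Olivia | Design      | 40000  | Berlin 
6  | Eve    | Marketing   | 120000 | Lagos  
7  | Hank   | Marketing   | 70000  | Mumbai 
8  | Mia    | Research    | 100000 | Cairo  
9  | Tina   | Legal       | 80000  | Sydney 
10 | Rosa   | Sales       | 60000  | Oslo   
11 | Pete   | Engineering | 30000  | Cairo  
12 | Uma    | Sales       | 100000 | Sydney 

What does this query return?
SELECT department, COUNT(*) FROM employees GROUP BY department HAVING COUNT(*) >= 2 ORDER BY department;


Groups with count >= 2:
  Design: 2 -> PASS
  Legal: 3 -> PASS
  Marketing: 2 -> PASS
  Sales: 2 -> PASS
  Engineering: 1 -> filtered out
  Finance: 1 -> filtered out
  Research: 1 -> filtered out


4 groups:
Design, 2
Legal, 3
Marketing, 2
Sales, 2


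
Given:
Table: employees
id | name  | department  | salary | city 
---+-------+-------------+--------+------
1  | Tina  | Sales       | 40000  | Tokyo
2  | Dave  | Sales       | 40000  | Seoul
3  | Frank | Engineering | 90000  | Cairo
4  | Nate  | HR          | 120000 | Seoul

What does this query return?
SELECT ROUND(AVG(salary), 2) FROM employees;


SUM(salary) = 290000
COUNT = 4
ROUND(AVG, 2) = ROUND(290000 / 4, 2) = 72500.0

72500.0


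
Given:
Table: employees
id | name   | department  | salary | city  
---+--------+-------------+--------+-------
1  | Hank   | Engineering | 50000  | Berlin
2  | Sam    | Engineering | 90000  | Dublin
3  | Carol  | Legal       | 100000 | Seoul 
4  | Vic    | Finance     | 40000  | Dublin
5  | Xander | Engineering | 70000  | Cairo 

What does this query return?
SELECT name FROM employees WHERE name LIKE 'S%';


LIKE 'S%' matches names starting with 'S'
Matching: 1

1 rows:
Sam


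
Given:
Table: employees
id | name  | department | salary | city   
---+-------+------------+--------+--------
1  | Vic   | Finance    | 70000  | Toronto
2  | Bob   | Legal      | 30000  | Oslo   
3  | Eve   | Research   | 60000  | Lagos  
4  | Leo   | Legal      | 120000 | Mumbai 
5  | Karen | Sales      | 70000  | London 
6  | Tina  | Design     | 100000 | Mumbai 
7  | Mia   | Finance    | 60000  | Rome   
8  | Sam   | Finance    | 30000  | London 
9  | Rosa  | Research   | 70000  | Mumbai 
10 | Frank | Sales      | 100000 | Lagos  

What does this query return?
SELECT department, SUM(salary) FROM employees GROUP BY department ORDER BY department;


Summing salary within each department:
  Design: 100000 = 100000
  Finance: 70000 + 60000 + 30000 = 160000
  Legal: 30000 + 120000 = 150000
  Research: 60000 + 70000 = 130000
  Sales: 70000 + 100000 = 170000


5 groups:
Design, 100000
Finance, 160000
Legal, 150000
Research, 130000
Sales, 170000


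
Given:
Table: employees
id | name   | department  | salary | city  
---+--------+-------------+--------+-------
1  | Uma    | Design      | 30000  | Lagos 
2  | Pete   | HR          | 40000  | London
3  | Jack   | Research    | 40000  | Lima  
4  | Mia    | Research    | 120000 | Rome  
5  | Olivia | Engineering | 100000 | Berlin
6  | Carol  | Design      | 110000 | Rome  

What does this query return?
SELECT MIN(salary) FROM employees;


Salaries: 30000, 40000, 40000, 120000, 100000, 110000
MIN = 30000

30000


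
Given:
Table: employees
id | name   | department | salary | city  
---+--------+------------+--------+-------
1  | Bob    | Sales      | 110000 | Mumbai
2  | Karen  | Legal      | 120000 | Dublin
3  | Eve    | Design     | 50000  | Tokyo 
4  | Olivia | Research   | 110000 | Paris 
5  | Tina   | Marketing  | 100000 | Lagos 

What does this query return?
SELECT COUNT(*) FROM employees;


COUNT(*) counts all rows

5


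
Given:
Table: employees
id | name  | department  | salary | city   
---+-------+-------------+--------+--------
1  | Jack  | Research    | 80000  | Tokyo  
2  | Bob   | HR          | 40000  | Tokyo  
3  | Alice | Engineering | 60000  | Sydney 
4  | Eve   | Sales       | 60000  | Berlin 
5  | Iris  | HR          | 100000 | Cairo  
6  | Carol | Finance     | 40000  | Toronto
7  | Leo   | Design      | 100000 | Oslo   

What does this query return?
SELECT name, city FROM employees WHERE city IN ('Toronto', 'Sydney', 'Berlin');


Filtering: city IN ('Toronto', 'Sydney', 'Berlin')
Matching: 3 rows

3 rows:
Alice, Sydney
Eve, Berlin
Carol, Toronto


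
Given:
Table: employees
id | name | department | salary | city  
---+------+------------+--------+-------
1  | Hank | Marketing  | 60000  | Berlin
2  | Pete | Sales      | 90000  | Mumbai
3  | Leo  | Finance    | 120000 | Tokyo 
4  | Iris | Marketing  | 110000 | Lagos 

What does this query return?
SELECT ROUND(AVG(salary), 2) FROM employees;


SUM(salary) = 380000
COUNT = 4
ROUND(AVG, 2) = ROUND(380000 / 4, 2) = 95000.0

95000.0


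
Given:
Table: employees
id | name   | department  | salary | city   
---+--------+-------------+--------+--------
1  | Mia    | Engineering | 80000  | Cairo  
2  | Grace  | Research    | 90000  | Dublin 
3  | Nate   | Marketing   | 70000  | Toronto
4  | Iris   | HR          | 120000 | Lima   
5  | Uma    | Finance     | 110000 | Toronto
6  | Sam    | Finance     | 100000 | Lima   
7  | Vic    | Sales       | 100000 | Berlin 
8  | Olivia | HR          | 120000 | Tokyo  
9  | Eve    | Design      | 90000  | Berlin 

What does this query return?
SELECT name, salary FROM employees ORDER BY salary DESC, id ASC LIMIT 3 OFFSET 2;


Sort by salary DESC (id ASC tiebreak), then skip 2 and take 3
Rows 3 through 5

3 rows:
Uma, 110000
Sam, 100000
Vic, 100000


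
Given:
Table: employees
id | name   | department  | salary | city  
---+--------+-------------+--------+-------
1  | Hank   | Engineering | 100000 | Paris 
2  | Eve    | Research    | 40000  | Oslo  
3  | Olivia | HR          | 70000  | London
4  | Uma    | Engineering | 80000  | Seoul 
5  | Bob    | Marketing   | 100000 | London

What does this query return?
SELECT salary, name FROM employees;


Projecting columns: salary, name

5 rows:
100000, Hank
40000, Eve
70000, Olivia
80000, Uma
100000, Bob


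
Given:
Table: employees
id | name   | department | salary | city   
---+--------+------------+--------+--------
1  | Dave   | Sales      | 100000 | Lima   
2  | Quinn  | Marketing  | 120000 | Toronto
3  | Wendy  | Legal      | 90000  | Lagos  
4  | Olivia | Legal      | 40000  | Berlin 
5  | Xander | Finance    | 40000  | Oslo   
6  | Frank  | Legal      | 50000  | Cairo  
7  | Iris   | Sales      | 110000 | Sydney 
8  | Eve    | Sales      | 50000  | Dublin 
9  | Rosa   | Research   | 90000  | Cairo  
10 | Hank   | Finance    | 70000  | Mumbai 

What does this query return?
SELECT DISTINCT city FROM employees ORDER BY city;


All 'city' values (row order): Lima, Toronto, Lagos, Berlin, Oslo, Cairo, Sydney, Dublin, Cairo, Mumbai
Removing duplicates leaves 9 unique value(s).

9 values:
Berlin
Cairo
Dublin
Lagos
Lima
Mumbai
Oslo
Sydney
Toronto


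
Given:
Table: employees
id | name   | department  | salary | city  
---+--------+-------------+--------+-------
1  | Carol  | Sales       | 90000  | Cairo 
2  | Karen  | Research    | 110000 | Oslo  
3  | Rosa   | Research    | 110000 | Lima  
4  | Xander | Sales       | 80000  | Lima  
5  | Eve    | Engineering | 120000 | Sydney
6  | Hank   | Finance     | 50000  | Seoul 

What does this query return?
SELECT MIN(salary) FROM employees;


Salaries: 90000, 110000, 110000, 80000, 120000, 50000
MIN = 50000

50000


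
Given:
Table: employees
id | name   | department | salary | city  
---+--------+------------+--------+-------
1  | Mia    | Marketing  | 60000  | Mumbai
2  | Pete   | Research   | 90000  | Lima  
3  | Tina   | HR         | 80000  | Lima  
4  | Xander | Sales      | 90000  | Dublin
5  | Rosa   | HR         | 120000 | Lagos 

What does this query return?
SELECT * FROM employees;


SELECT * returns all 5 rows with all columns

5 rows:
1, Mia, Marketing, 60000, Mumbai
2, Pete, Research, 90000, Lima
3, Tina, HR, 80000, Lima
4, Xander, Sales, 90000, Dublin
5, Rosa, HR, 120000, Lagos


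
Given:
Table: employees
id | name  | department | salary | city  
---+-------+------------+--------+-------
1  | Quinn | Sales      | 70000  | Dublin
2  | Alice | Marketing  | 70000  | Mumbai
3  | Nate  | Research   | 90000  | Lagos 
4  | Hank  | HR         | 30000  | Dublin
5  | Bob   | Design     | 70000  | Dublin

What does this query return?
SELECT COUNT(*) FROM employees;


COUNT(*) counts all rows

5


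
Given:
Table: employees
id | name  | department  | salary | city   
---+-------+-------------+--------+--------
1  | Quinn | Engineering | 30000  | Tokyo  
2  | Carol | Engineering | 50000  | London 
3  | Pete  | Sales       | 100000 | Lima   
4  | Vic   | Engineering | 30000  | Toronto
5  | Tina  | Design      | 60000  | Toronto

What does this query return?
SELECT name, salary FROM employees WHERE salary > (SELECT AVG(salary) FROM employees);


Subquery: AVG(salary) = 54000.0
Filtering: salary > 54000.0
  Pete (100000) -> MATCH
  Tina (60000) -> MATCH


2 rows:
Pete, 100000
Tina, 60000


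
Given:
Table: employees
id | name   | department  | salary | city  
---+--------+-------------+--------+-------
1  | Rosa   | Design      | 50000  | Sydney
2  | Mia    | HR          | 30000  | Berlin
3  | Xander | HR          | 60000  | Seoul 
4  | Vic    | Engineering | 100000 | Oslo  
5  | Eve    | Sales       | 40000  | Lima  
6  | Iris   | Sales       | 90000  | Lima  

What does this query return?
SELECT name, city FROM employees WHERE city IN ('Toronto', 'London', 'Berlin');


Filtering: city IN ('Toronto', 'London', 'Berlin')
Matching: 1 rows

1 rows:
Mia, Berlin


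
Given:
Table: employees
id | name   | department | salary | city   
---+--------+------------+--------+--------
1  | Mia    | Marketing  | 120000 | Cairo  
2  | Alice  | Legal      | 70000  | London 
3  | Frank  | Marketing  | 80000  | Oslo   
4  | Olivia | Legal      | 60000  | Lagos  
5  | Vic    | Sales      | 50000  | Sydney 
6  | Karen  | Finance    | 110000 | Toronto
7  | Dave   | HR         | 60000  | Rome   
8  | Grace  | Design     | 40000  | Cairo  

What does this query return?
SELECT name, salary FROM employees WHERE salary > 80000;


Filtering: salary > 80000
Matching: 2 rows

2 rows:
Mia, 120000
Karen, 110000


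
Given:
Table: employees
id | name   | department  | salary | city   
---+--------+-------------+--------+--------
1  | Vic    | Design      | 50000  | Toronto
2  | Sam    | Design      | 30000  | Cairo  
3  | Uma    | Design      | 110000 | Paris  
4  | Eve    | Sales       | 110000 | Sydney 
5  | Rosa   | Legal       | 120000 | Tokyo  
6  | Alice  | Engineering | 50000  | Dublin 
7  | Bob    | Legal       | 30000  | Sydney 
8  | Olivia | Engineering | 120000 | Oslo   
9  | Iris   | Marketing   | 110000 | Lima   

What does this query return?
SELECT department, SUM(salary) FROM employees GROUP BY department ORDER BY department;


Summing salary within each department:
  Design: 50000 + 30000 + 110000 = 190000
  Engineering: 50000 + 120000 = 170000
  Legal: 120000 + 30000 = 150000
  Marketing: 110000 = 110000
  Sales: 110000 = 110000


5 groups:
Design, 190000
Engineering, 170000
Legal, 150000
Marketing, 110000
Sales, 110000


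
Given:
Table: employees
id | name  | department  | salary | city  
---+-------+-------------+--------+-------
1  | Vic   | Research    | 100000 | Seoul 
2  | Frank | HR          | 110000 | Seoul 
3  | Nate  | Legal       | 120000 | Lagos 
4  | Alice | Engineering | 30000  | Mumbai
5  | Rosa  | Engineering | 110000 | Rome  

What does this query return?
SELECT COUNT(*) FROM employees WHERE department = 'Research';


Counting rows where department = 'Research'
  Vic -> MATCH


1


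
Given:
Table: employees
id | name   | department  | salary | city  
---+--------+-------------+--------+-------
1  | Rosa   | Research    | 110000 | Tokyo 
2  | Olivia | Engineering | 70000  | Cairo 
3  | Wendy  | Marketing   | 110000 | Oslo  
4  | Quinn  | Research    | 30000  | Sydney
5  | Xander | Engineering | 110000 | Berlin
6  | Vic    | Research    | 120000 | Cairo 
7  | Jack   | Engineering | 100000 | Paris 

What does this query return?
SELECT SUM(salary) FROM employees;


SUM(salary) = 110000 + 70000 + 110000 + 30000 + 110000 + 120000 + 100000 = 650000

650000


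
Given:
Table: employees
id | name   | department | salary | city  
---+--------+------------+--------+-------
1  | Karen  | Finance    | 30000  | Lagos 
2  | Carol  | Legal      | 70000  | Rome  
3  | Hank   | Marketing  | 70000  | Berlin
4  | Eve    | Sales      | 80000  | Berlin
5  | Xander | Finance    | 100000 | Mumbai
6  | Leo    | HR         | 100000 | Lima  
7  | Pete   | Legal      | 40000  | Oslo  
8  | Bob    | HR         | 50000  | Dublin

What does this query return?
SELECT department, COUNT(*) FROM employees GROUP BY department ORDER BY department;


Assigning each row to its department group:
  Karen -> Finance
  Carol -> Legal
  Hank -> Marketing
  Eve -> Sales
  Xander -> Finance
  Leo -> HR
  Pete -> Legal
  Bob -> HR


5 groups:
Finance, 2
HR, 2
Legal, 2
Marketing, 1
Sales, 1


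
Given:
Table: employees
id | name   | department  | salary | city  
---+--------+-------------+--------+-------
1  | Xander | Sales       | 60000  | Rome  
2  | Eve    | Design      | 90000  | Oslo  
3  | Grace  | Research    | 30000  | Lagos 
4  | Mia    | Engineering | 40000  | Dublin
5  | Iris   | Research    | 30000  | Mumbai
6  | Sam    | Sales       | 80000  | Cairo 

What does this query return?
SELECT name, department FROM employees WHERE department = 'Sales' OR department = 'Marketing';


Filtering: department = 'Sales' OR 'Marketing'
Matching: 2 rows

2 rows:
Xander, Sales
Sam, Sales


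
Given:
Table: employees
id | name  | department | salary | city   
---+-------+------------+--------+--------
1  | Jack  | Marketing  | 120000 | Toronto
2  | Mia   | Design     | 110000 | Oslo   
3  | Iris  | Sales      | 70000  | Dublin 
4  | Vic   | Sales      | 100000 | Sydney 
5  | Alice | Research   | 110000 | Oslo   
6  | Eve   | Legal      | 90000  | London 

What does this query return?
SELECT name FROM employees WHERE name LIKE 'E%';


LIKE 'E%' matches names starting with 'E'
Matching: 1

1 rows:
Eve
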